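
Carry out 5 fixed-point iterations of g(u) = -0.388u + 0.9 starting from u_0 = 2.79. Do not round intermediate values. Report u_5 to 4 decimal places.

u_1 = g(2.790000) = -0.182520
u_2 = g(-0.182520) = 0.970818
u_3 = g(0.970818) = 0.523323
u_4 = g(0.523323) = 0.696951
u_5 = g(0.696951) = 0.629583

0.6296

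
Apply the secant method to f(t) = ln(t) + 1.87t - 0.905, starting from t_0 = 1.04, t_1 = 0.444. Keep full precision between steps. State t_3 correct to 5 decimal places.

f(t_0) = 1.079021, f(t_1) = -0.886651
t_2 = 0.444000 - (-0.886651)·(0.444000 - 1.040000)/(-0.886651 - (1.079021)) = 0.712836; f(t_2) = 0.089500
t_3 = 0.712836 - (0.089500)·(0.712836 - 0.444000)/(0.089500 - (-0.886651)) = 0.688187; f(t_3) = 0.008217

0.68819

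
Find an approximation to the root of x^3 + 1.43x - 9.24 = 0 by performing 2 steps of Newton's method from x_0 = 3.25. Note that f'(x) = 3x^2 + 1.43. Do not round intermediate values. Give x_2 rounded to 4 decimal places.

Newton update: x ← x − f(x)/f'(x).
x_0 = 3.250000: f = 29.735625, f' = 33.117500 → x_1 = 3.250000 - (29.735625)/(33.117500) = 2.352117
x_1 = 2.352117: f = 7.136516, f' = 18.027370 → x_2 = 2.352117 - (7.136516)/(18.027370) = 1.956246

1.9562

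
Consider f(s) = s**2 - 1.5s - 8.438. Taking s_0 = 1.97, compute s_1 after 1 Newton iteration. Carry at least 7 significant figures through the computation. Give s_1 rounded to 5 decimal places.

f'(s) = 2s - 1.5
s_0 = 1.970000: f = -7.512100, f' = 2.440000 → s_1 = 1.970000 - (-7.512100)/(2.440000) = 5.048730

5.04873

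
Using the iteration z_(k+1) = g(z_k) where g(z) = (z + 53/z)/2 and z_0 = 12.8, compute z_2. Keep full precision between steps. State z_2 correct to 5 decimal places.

z_1 = g(12.800000) = 8.470313
z_2 = g(8.470313) = 7.363730

7.36373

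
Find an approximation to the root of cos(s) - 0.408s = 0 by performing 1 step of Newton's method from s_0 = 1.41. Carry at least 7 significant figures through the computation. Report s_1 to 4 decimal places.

1.1124

f'(s) = -sin(s) - 0.408
s_0 = 1.410000: f = -0.415176, f' = -1.395100 → s_1 = 1.410000 - (-0.415176)/(-1.395100) = 1.112404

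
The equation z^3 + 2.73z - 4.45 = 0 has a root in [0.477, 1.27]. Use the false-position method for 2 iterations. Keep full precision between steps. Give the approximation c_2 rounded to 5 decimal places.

1.11393

f(0.477000) = -3.039259, f(1.270000) = 1.065483
step 1: c = 1.064158, f(c) = -0.339762 < 0 → new bracket [1.064158, 1.270000]
step 2: c = 1.113927, f(c) = -0.026783 < 0 → new bracket [1.113927, 1.270000]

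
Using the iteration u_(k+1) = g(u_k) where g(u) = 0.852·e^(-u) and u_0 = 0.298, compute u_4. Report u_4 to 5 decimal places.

0.49560

u_1 = g(0.298000) = 0.632441
u_2 = g(0.632441) = 0.452662
u_3 = g(0.452662) = 0.541815
u_4 = g(0.541815) = 0.495601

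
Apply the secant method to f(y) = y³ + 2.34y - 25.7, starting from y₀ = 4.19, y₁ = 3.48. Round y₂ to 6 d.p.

2.952234

Secant update: y_(k+1) = y_k − f(y_k)·(y_k − y_(k-1))/(f(y_k) − f(y_(k-1))).
f(y_0) = 57.664659, f(y_1) = 24.587392
y_2 = 3.480000 - (24.587392)·(3.480000 - 4.190000)/(24.587392 - (57.664659)) = 2.952234; f(y_2) = 6.938978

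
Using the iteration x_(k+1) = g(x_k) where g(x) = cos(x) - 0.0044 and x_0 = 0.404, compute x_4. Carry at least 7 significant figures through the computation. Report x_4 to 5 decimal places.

x_1 = g(0.404000) = 0.915096
x_2 = g(0.915096) = 0.605315
x_3 = g(0.605315) = 0.817923
x_4 = g(0.817923) = 0.679338

0.67934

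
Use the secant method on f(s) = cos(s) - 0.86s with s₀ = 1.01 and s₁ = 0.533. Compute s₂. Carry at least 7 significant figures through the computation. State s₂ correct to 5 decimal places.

Secant update: s_(k+1) = s_k − f(s_k)·(s_k − s_(k-1))/(f(s_k) − f(s_(k-1))).
f(s_0) = -0.336739, f(s_1) = 0.402907
s_2 = 0.533000 - (0.402907)·(0.533000 - 1.010000)/(0.402907 - (-0.336739)) = 0.792836; f(s_2) = 0.019989

0.79284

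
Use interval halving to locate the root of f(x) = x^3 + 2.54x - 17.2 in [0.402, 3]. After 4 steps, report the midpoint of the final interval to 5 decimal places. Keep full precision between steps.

2.26931

f(0.402000) = -16.113955, f(3.000000) = 17.420000 (opposite signs)
step 1: m = 1.701000, f(m) = -7.957785 < 0 → root in [1.701000, 3.000000]
step 2: m = 2.350500, f(m) = 1.756431 > 0 → root in [1.701000, 2.350500]
step 3: m = 2.025750, f(m) = -3.741600 < 0 → root in [2.025750, 2.350500]
step 4: m = 2.188125, f(m) = -1.165658 < 0 → root in [2.188125, 2.350500]
Midpoint of [2.188125, 2.350500] = 2.269313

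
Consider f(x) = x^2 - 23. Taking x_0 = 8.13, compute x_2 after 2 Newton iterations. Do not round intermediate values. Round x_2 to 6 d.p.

Newton update: x ← x − f(x)/f'(x).
f'(x) = 2x
x_0 = 8.130000: f = 43.096900, f' = 16.260000 → x_1 = 8.130000 - (43.096900)/(16.260000) = 5.479514
x_1 = 5.479514: f = 7.025075, f' = 10.959028 → x_2 = 5.479514 - (7.025075)/(10.959028) = 4.838483

4.838483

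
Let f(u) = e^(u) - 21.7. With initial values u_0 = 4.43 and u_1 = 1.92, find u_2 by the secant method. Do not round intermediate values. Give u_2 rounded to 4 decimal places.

2.4043

f(u_0) = 62.231417, f(u_1) = -14.879042
u_2 = 1.920000 - (-14.879042)·(1.920000 - 4.430000)/(-14.879042 - (62.231417)) = 2.404323; f(u_2) = -10.629064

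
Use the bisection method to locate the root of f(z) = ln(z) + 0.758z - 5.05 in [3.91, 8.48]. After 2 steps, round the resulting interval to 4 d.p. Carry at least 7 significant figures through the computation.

[3.9100, 5.0525]

f(3.910000) = -0.722683, f(8.480000) = 3.515550 (opposite signs)
step 1: m = 6.195000, f(m) = 1.469553 > 0 → root in [3.910000, 6.195000]
step 2: m = 5.052500, f(m) = 0.399678 > 0 → root in [3.910000, 5.052500]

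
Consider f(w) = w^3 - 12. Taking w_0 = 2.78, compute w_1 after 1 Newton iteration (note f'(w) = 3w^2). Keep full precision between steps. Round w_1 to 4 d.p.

2.3709

w_0 = 2.780000: f = 9.484952, f' = 23.185200 → w_1 = 2.780000 - (9.484952)/(23.185200) = 2.370905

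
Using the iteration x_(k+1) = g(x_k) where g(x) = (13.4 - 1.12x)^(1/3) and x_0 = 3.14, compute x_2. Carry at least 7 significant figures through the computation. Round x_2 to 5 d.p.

x_1 = g(3.140000) = 2.146014
x_2 = g(2.146014) = 2.223742

2.22374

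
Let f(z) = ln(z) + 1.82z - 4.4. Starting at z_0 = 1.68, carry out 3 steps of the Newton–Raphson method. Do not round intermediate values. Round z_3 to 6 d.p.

f'(z) = 1/z + 1.82
z_0 = 1.680000: f = -0.823606, f' = 2.415238 → z_1 = 1.680000 - (-0.823606)/(2.415238) = 2.021004
z_1 = 2.021004: f = -0.018178, f' = 2.314804 → z_2 = 2.021004 - (-0.018178)/(2.314804) = 2.028857
z_2 = 2.028857: f = -0.000008, f' = 2.312888 → z_3 = 2.028857 - (-0.000008)/(2.312888) = 2.028860

2.028860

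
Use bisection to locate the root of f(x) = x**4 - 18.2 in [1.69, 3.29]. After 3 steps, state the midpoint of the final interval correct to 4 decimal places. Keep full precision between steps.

f(1.690000) = -10.042693, f(3.290000) = 98.961141 (opposite signs)
step 1: m = 2.490000, f(m) = 20.241240 > 0 → root in [1.690000, 2.490000]
step 2: m = 2.090000, f(m) = 0.880298 > 0 → root in [1.690000, 2.090000]
step 3: m = 1.890000, f(m) = -5.440102 < 0 → root in [1.890000, 2.090000]
Midpoint of [1.890000, 2.090000] = 1.990000

1.9900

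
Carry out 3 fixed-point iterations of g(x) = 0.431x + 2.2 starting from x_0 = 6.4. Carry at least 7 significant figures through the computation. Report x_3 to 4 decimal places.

4.0693

x_1 = g(6.400000) = 4.958400
x_2 = g(4.958400) = 4.337070
x_3 = g(4.337070) = 4.069277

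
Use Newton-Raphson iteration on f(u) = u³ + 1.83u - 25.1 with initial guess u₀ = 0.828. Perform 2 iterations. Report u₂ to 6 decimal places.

4.621714

Newton update: u ← u − f(u)/f'(u).
f'(u) = 3u² + 1.83
u_0 = 0.828000: f = -23.017096, f' = 3.886752 → u_1 = 0.828000 - (-23.017096)/(3.886752) = 6.749936
u_1 = 6.749936: f = 294.790505, f' = 138.514907 → u_2 = 6.749936 - (294.790505)/(138.514907) = 4.621714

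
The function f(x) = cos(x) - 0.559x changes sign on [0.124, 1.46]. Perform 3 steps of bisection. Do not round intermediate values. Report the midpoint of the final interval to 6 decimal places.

1.042500

f(0.124000) = 0.923006, f(1.460000) = -0.705570 (opposite signs)
step 1: m = 0.792000, f(m) = 0.259695 > 0 → root in [0.792000, 1.460000]
step 2: m = 1.126000, f(m) = -0.199160 < 0 → root in [0.792000, 1.126000]
step 3: m = 0.959000, f(m) = 0.038258 > 0 → root in [0.959000, 1.126000]
Midpoint of [0.959000, 1.126000] = 1.042500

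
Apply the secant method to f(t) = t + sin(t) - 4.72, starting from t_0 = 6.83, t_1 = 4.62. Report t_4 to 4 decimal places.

5.4535

f(t_0) = 2.629969, f(t_1) = -1.095735
t_2 = 4.620000 - (-1.095735)·(4.620000 - 6.830000)/(-1.095735 - (2.629969)) = 5.269964; f(t_2) = -0.298576
t_3 = 5.269964 - (-0.298576)·(5.269964 - 4.620000)/(-0.298576 - (-1.095735)) = 5.513409; f(t_3) = 0.097434
t_4 = 5.513409 - (0.097434)·(5.513409 - 5.269964)/(0.097434 - (-0.298576)) = 5.453512; f(t_4) = -0.004199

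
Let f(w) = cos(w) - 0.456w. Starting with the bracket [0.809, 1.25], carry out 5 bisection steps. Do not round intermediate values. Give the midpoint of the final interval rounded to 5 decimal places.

1.06395

f(0.809000) = 0.321318, f(1.250000) = -0.254678 (opposite signs)
step 1: m = 1.029500, f(m) = 0.045795 > 0 → root in [1.029500, 1.250000]
step 2: m = 1.139750, f(m) = -0.101904 < 0 → root in [1.029500, 1.139750]
step 3: m = 1.084625, f(m) = -0.027345 < 0 → root in [1.029500, 1.084625]
step 4: m = 1.057063, f(m) = 0.009412 > 0 → root in [1.057063, 1.084625]
step 5: m = 1.070844, f(m) = -0.008921 < 0 → root in [1.057063, 1.070844]
Midpoint of [1.057063, 1.070844] = 1.063953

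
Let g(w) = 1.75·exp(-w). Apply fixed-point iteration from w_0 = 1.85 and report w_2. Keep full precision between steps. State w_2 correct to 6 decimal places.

w_1 = g(1.850000) = 0.275165
w_2 = g(0.275165) = 1.329032

1.329032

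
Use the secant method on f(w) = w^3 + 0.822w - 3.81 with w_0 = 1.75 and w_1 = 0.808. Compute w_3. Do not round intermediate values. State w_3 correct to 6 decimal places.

Secant update: w_(k+1) = w_k − f(w_k)·(w_k − w_(k-1))/(f(w_k) − f(w_(k-1))).
f(w_0) = 2.987875, f(w_1) = -2.618310
w_2 = 0.808000 - (-2.618310)·(0.808000 - 1.750000)/(-2.618310 - (2.987875)) = 1.247951; f(w_2) = -0.840647
w_3 = 1.247951 - (-0.840647)·(1.247951 - 0.808000)/(-0.840647 - (-2.618310)) = 1.456002; f(w_3) = 0.473471

1.456002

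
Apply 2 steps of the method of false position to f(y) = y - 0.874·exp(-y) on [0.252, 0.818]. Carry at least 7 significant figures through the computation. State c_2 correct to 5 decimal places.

f(0.252000) = -0.427312, f(0.818000) = 0.432292
step 1: c = 0.533360, f(c) = 0.020646 > 0 → new bracket [0.252000, 0.533360]
step 2: c = 0.520393, f(c) = 0.000986 > 0 → new bracket [0.252000, 0.520393]

0.52039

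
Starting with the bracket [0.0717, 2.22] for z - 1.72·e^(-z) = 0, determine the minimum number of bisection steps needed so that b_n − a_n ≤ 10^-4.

15

Initial width b − a = 2.22 − 0.0717 = 2.148300.
After n steps the width is (b−a)/2^n; need (b−a)/2^n ≤ 10^-4.
So n ≥ log₂(2.148300/10^-4) = log₂(21483.0000) ≈ 14.3909.
Hence n = 15.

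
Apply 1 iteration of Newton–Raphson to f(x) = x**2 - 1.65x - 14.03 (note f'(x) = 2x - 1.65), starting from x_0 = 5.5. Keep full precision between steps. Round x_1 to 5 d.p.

Newton update: x ← x − f(x)/f'(x).
x_0 = 5.500000: f = 7.145000, f' = 9.350000 → x_1 = 5.500000 - (7.145000)/(9.350000) = 4.735829

4.73583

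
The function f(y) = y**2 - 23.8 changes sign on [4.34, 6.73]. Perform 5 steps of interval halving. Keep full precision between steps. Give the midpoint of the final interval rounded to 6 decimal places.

f(4.340000) = -4.964400, f(6.730000) = 21.492900 (opposite signs)
step 1: m = 5.535000, f(m) = 6.836225 > 0 → root in [4.340000, 5.535000]
step 2: m = 4.937500, f(m) = 0.578906 > 0 → root in [4.340000, 4.937500]
step 3: m = 4.638750, f(m) = -2.281998 < 0 → root in [4.638750, 4.937500]
step 4: m = 4.788125, f(m) = -0.873859 < 0 → root in [4.788125, 4.937500]
step 5: m = 4.862813, f(m) = -0.153055 < 0 → root in [4.862813, 4.937500]
Midpoint of [4.862813, 4.937500] = 4.900156

4.900156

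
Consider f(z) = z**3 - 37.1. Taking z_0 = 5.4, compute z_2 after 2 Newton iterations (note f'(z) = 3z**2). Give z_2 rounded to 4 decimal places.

3.4464

z_0 = 5.400000: f = 120.364000, f' = 87.480000 → z_1 = 5.400000 - (120.364000)/(87.480000) = 4.024097
z_1 = 4.024097: f = 28.063635, f' = 48.580068 → z_2 = 4.024097 - (28.063635)/(48.580068) = 3.446419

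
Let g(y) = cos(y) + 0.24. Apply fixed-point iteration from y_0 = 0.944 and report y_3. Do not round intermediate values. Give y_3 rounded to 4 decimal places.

0.8479

y_1 = g(0.944000) = 0.826553
y_2 = g(0.826553) = 0.917415
y_3 = g(0.917415) = 0.847874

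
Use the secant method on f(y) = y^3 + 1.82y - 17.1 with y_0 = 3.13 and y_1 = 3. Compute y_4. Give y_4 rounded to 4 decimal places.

2.3432

f(y_0) = 19.260897, f(y_1) = 15.360000
y_2 = 3.000000 - (15.360000)·(3.000000 - 3.130000)/(15.360000 - (19.260897)) = 2.488118; f(y_2) = 2.831639
y_3 = 2.488118 - (2.831639)·(2.488118 - 3.000000)/(2.831639 - (15.360000)) = 2.372423; f(y_3) = 0.570733
y_4 = 2.372423 - (0.570733)·(2.372423 - 2.488118)/(0.570733 - (2.831639)) = 2.343217; f(y_4) = 0.030485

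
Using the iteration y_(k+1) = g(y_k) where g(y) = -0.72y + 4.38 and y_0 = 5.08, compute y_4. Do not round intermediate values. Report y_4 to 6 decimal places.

3.227358

y_1 = g(5.080000) = 0.722400
y_2 = g(0.722400) = 3.859872
y_3 = g(3.859872) = 1.600892
y_4 = g(1.600892) = 3.227358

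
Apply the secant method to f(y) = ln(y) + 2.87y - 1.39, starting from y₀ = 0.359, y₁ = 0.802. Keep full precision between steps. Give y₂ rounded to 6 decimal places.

Secant update: y_(k+1) = y_k − f(y_k)·(y_k − y_(k-1))/(f(y_k) − f(y_(k-1))).
f(y_0) = -1.384103, f(y_1) = 0.691093
y_2 = 0.802000 - (0.691093)·(0.802000 - 0.359000)/(0.691093 - (-1.384103)) = 0.654470; f(y_2) = 0.064398

0.654470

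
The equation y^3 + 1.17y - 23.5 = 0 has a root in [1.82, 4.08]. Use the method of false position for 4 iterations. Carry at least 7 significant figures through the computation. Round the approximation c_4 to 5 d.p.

f(1.820000) = -15.342032, f(4.080000) = 49.190912
step 1: c = 2.357291, f(c) = -7.642920 < 0 → new bracket [2.357291, 4.080000]
step 2: c = 2.588958, f(c) = -3.117894 < 0 → new bracket [2.588958, 4.080000]
step 3: c = 2.677833, f(c) = -1.164766 < 0 → new bracket [2.677833, 4.080000]
step 4: c = 2.710266, f(c) = -0.420619 < 0 → new bracket [2.710266, 4.080000]

2.71027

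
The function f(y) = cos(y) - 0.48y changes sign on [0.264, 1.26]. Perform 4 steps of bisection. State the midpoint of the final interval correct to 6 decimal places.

f(0.264000) = 0.838634, f(1.260000) = -0.298983 (opposite signs)
step 1: m = 0.762000, f(m) = 0.357697 > 0 → root in [0.762000, 1.260000]
step 2: m = 1.011000, f(m) = 0.045734 > 0 → root in [1.011000, 1.260000]
step 3: m = 1.135500, f(m) = -0.123361 < 0 → root in [1.011000, 1.135500]
step 4: m = 1.073250, f(m) = -0.037889 < 0 → root in [1.011000, 1.073250]
Midpoint of [1.011000, 1.073250] = 1.042125

1.042125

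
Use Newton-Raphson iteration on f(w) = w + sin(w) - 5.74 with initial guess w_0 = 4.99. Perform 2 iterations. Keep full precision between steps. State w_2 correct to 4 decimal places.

f'(w) = 1 + cos(w)
w_0 = 4.990000: f = -1.711713, f' = 1.274059 → w_1 = 4.990000 - (-1.711713)/(1.274059) = 6.333512
w_1 = 6.333512: f = 0.643817, f' = 1.998734 → w_2 = 6.333512 - (0.643817)/(1.998734) = 6.011399

6.0114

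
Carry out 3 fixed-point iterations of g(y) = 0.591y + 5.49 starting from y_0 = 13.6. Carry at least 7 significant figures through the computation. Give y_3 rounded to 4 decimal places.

y_1 = g(13.600000) = 13.527600
y_2 = g(13.527600) = 13.484812
y_3 = g(13.484812) = 13.459524

13.4595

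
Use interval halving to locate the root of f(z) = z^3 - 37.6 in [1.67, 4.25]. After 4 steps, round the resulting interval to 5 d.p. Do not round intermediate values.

f(1.670000) = -32.942537, f(4.250000) = 39.165625 (opposite signs)
step 1: m = 2.960000, f(m) = -11.665664 < 0 → root in [2.960000, 4.250000]
step 2: m = 3.605000, f(m) = 9.250670 > 0 → root in [2.960000, 3.605000]
step 3: m = 3.282500, f(m) = -2.231698 < 0 → root in [3.282500, 3.605000]
step 4: m = 3.443750, f(m) = 3.240857 > 0 → root in [3.282500, 3.443750]

[3.28250, 3.44375]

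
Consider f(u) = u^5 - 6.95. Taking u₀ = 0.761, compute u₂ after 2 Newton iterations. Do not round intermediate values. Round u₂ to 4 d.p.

f'(u) = 5u⁴
u_0 = 0.761000: f = -6.694775, f' = 1.676906 → u_1 = 0.761000 - (-6.694775)/(1.676906) = 4.753338
u_1 = 4.753338: f = 2419.624849, f' = 2552.495340 → u_2 = 4.753338 - (2419.624849)/(2552.495340) = 3.805394

3.8054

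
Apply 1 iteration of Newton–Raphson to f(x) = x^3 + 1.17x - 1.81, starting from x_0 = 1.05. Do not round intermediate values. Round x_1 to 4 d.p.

0.9213

f'(x) = 3x^2 + 1.17
x_0 = 1.050000: f = 0.576125, f' = 4.477500 → x_1 = 1.050000 - (0.576125)/(4.477500) = 0.921329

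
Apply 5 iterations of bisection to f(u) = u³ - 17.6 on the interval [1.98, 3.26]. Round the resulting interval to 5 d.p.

[2.58000, 2.62000]

f(1.980000) = -9.837608, f(3.260000) = 17.045976 (opposite signs)
step 1: m = 2.620000, f(m) = 0.384728 > 0 → root in [1.980000, 2.620000]
step 2: m = 2.300000, f(m) = -5.433000 < 0 → root in [2.300000, 2.620000]
step 3: m = 2.460000, f(m) = -2.713064 < 0 → root in [2.460000, 2.620000]
step 4: m = 2.540000, f(m) = -1.212936 < 0 → root in [2.540000, 2.620000]
step 5: m = 2.580000, f(m) = -0.426488 < 0 → root in [2.580000, 2.620000]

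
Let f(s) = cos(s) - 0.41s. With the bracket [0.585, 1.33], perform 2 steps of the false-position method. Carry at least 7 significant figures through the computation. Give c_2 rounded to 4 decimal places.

f(0.585000) = 0.593862, f(1.330000) = -0.306824
step 1: c = 1.076211, f(c) = 0.033420 > 0 → new bracket [1.076211, 1.330000]
step 2: c = 1.101139, f(c) = 0.001113 > 0 → new bracket [1.101139, 1.330000]

1.1011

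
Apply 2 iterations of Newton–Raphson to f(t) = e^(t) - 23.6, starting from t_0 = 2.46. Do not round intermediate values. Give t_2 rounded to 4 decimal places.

Newton update: t ← t − f(t)/f'(t).
f'(t) = e^(t)
t_0 = 2.460000: f = -11.895188, f' = 11.704812 → t_1 = 2.460000 - (-11.895188)/(11.704812) = 3.476265
t_1 = 3.476265: f = 8.738706, f' = 32.338706 → t_2 = 3.476265 - (8.738706)/(32.338706) = 3.206040

3.2060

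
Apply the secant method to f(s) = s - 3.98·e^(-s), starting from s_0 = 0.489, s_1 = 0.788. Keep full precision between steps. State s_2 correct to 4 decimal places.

f(s_0) = -1.951693, f(s_1) = -1.021919
s_2 = 0.788000 - (-1.021919)·(0.788000 - 0.489000)/(-1.021919 - (-1.951693)) = 1.116632; f(s_2) = -0.186342

1.1166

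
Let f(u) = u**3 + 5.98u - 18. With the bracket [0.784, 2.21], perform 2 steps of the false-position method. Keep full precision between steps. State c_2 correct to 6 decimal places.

False-position update: c = (a·f(b) − b·f(a))/(f(b) − f(a)); replace the endpoint whose sign matches f(c).
f(0.784000) = -12.829790, f(2.210000) = 6.009661
step 1: c = 1.755115, f(c) = -2.097900 < 0 → new bracket [1.755115, 2.210000]
step 2: c = 1.872821, f(c) = -0.231695 < 0 → new bracket [1.872821, 2.210000]

1.872821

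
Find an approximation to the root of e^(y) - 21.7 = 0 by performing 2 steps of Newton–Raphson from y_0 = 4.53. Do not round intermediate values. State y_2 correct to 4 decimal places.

3.2672

f'(y) = e^(y)
y_0 = 4.530000: f = 71.058561, f' = 92.758561 → y_1 = 4.530000 - (71.058561)/(92.758561) = 3.763941
y_1 = 3.763941: f = 21.418005, f' = 43.118005 → y_2 = 3.763941 - (21.418005)/(43.118005) = 3.267211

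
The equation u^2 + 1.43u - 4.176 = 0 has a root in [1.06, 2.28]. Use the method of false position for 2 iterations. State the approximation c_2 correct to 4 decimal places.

1.4389

False-position update: c = (a·f(b) − b·f(a))/(f(b) − f(a)); replace the endpoint whose sign matches f(c).
f(1.060000) = -1.536600, f(2.280000) = 4.282800
step 1: c = 1.382138, f(c) = -0.289236 < 0 → new bracket [1.382138, 2.280000]
step 2: c = 1.438939, f(c) = -0.047773 < 0 → new bracket [1.438939, 2.280000]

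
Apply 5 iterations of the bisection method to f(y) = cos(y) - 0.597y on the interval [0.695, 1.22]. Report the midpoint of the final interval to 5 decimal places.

0.96570

f(0.695000) = 0.353139, f(1.220000) = -0.384694 (opposite signs)
step 1: m = 0.957500, f(m) = 0.003939 > 0 → root in [0.957500, 1.220000]
step 2: m = 1.088750, f(m) = -0.186390 < 0 → root in [0.957500, 1.088750]
step 3: m = 1.023125, f(m) = -0.090105 < 0 → root in [0.957500, 1.023125]
step 4: m = 0.990313, f(m) = -0.042788 < 0 → root in [0.957500, 0.990313]
step 5: m = 0.973906, f(m) = -0.019349 < 0 → root in [0.957500, 0.973906]
Midpoint of [0.957500, 0.973906] = 0.965703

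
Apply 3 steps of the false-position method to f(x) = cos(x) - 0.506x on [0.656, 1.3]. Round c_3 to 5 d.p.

1.02529

False-position update: c = (a·f(b) − b·f(a))/(f(b) − f(a)); replace the endpoint whose sign matches f(c).
f(0.656000) = 0.460502, f(1.300000) = -0.390301
step 1: c = 1.004569, f(c) = 0.028140 > 0 → new bracket [1.004569, 1.300000]
step 2: c = 1.024437, f(c) = 0.001215 > 0 → new bracket [1.024437, 1.300000]
step 3: c = 1.025292, f(c) = 0.000051 > 0 → new bracket [1.025292, 1.300000]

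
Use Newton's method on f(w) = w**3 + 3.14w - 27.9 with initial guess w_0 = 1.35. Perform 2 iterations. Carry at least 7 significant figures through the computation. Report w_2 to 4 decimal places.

f'(w) = 3w**2 + 3.14
w_0 = 1.350000: f = -21.200625, f' = 8.607500 → w_1 = 1.350000 - (-21.200625)/(8.607500) = 3.813041
w_1 = 3.813041: f = 39.511824, f' = 46.757844 → w_2 = 3.813041 - (39.511824)/(46.757844) = 2.968010

2.9680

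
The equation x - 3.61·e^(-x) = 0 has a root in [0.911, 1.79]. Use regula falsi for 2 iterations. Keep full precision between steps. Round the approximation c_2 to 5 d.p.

f(0.911000) = -0.540660, f(1.790000) = 1.187274
step 1: c = 1.186034, f(c) = 0.083431 > 0 → new bracket [0.911000, 1.186034]
step 2: c = 1.149266, f(c) = 0.005369 > 0 → new bracket [0.911000, 1.149266]

1.14927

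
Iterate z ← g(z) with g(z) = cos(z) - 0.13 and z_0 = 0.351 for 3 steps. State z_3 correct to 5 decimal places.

z_1 = g(0.351000) = 0.809029
z_2 = g(0.809029) = 0.560201
z_3 = g(0.560201) = 0.717148

0.71715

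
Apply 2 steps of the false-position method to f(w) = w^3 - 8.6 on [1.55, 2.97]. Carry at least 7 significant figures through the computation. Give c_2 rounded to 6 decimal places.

1.980896

False-position update: c = (a·f(b) − b·f(a))/(f(b) − f(a)); replace the endpoint whose sign matches f(c).
f(1.550000) = -4.876125, f(2.970000) = 17.598073
step 1: c = 1.858091, f(c) = -2.184937 < 0 → new bracket [1.858091, 2.970000]
step 2: c = 1.980896, f(c) = -0.827066 < 0 → new bracket [1.980896, 2.970000]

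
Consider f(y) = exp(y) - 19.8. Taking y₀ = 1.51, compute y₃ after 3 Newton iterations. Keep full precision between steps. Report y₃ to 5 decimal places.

3.38442

Newton update: y ← y − f(y)/f'(y).
f'(y) = exp(y)
y_0 = 1.510000: f = -15.273269, f' = 4.526731 → y_1 = 1.510000 - (-15.273269)/(4.526731) = 4.884018
y_1 = 4.884018: f = 112.360562, f' = 132.160562 → y_2 = 4.884018 - (112.360562)/(132.160562) = 4.033835
y_2 = 4.033835: f = 36.677105, f' = 56.477105 → y_3 = 4.033835 - (36.677105)/(56.477105) = 3.384420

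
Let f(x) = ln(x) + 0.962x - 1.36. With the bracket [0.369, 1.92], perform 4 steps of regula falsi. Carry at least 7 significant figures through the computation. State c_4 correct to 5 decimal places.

f(0.369000) = -2.001981, f(1.920000) = 1.139365
step 1: c = 1.357453, f(c) = 0.251480 > 0 → new bracket [0.369000, 1.357453]
step 2: c = 1.247144, f(c) = 0.060609 > 0 → new bracket [0.369000, 1.247144]
step 3: c = 1.221340, f(c) = 0.014878 > 0 → new bracket [0.369000, 1.221340]
step 4: c = 1.215053, f(c) = 0.003668 > 0 → new bracket [0.369000, 1.215053]

1.21505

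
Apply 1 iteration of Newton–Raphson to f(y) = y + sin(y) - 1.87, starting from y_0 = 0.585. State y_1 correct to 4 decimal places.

0.9846

f'(y) = 1 + cos(y)
y_0 = 0.585000: f = -0.732801, f' = 1.833712 → y_1 = 0.585000 - (-0.732801)/(1.833712) = 0.984627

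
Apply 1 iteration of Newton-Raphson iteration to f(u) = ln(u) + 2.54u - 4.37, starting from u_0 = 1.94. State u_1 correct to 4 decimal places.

1.5406

f'(u) = 1/u + 2.54
u_0 = 1.940000: f = 1.220288, f' = 3.055464 → u_1 = 1.940000 - (1.220288)/(3.055464) = 1.540621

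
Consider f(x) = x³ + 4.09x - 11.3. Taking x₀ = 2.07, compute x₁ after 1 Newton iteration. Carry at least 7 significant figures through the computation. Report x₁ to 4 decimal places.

f'(x) = 3x² + 4.09
x_0 = 2.070000: f = 6.036043, f' = 16.944700 → x_1 = 2.070000 - (6.036043)/(16.944700) = 1.713780

1.7138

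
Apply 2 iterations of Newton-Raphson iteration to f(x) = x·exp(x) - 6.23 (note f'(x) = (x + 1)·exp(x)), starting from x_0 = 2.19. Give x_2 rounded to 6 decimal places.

x_0 = 2.190000: f = 13.338117, f' = 28.503330 → x_1 = 2.190000 - (13.338117)/(28.503330) = 1.722051
x_1 = 1.722051: f = 3.406581, f' = 15.232573 → x_2 = 1.722051 - (3.406581)/(15.232573) = 1.498413

1.498413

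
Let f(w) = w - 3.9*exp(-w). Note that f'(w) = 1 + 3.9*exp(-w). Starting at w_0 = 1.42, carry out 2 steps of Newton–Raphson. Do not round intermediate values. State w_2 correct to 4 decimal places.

1.1883

w_0 = 1.420000: f = 0.477315, f' = 1.942685 → w_1 = 1.420000 - (0.477315)/(1.942685) = 1.174301
w_1 = 1.174301: f = -0.030935, f' = 2.205236 → w_2 = 1.174301 - (-0.030935)/(2.205236) = 1.188329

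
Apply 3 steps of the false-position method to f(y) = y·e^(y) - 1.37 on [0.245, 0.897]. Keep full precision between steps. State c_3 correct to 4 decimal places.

f(0.245000) = -1.056983, f(0.897000) = 0.829655
step 1: c = 0.610281, f(c) = -0.246504 < 0 → new bracket [0.610281, 0.897000]
step 2: c = 0.675957, f(c) = -0.041128 < 0 → new bracket [0.675957, 0.897000]
step 3: c = 0.686397, f(c) = -0.006442 < 0 → new bracket [0.686397, 0.897000]

0.6864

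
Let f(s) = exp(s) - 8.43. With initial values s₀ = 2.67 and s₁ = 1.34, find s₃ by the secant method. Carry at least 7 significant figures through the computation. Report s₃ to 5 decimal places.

Secant update: s_(k+1) = s_k − f(s_k)·(s_k − s_(k-1))/(f(s_k) − f(s_(k-1))).
f(s_0) = 6.009969, f(s_1) = -4.610956
s_2 = 1.340000 - (-4.610956)·(1.340000 - 2.670000)/(-4.610956 - (6.009969)) = 1.917405; f(s_2) = -1.626721
s_3 = 1.917405 - (-1.626721)·(1.917405 - 1.340000)/(-1.626721 - (-4.610956)) = 2.232151; f(s_3) = 0.889889

2.23215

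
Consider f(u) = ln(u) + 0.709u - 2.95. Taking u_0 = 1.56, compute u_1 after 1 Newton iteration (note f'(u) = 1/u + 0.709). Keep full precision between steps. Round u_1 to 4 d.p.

u_0 = 1.560000: f = -1.399274, f' = 1.350026 → u_1 = 1.560000 - (-1.399274)/(1.350026) = 2.596480

2.5965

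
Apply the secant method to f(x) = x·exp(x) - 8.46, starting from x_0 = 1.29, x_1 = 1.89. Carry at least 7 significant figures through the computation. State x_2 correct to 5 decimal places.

Secant update: x_(k+1) = x_k − f(x_k)·(x_k − x_(k-1))/(f(x_k) − f(x_(k-1))).
f(x_0) = -3.773705, f(x_1) = 4.050607
x_2 = 1.890000 - (4.050607)·(1.890000 - 1.290000)/(4.050607 - (-3.773705)) = 1.579383; f(x_2) = -0.796894

1.57938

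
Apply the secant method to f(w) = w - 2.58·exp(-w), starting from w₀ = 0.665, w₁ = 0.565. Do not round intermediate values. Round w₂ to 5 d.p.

f(w_0) = -0.661826, f(w_1) = -0.901369
w_2 = 0.565000 - (-0.901369)·(0.565000 - 0.665000)/(-0.901369 - (-0.661826)) = 0.941286; f(w_2) = -0.065238

0.94129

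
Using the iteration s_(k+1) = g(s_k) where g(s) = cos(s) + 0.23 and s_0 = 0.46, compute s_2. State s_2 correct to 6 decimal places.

0.660227

s_1 = g(0.460000) = 1.126052
s_2 = g(1.126052) = 0.660227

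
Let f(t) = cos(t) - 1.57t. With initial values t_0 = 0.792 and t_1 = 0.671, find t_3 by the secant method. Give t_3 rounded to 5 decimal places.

f(t_0) = -0.541017, f(t_1) = -0.270270
t_2 = 0.671000 - (-0.270270)·(0.671000 - 0.792000)/(-0.270270 - (-0.541017)) = 0.550213; f(t_2) = -0.011422
t_3 = 0.550213 - (-0.011422)·(0.550213 - 0.671000)/(-0.011422 - (-0.270270)) = 0.544883; f(t_3) = -0.000279

0.54488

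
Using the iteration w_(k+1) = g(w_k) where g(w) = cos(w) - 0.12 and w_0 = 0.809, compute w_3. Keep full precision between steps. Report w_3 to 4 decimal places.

0.6306

w_1 = g(0.809000) = 0.570222
w_2 = g(0.570222) = 0.721781
w_3 = g(0.721781) = 0.630630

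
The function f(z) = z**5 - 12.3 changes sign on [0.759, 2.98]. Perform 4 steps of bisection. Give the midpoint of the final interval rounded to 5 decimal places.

1.66128

f(0.759000) = -12.048111, f(2.980000) = 222.707282 (opposite signs)
step 1: m = 1.869500, f(m) = 10.536385 > 0 → root in [0.759000, 1.869500]
step 2: m = 1.314250, f(m) = -8.379062 < 0 → root in [1.314250, 1.869500]
step 3: m = 1.591875, f(m) = -2.077790 < 0 → root in [1.591875, 1.869500]
step 4: m = 1.730687, f(m) = 3.227205 > 0 → root in [1.591875, 1.730687]
Midpoint of [1.591875, 1.730687] = 1.661281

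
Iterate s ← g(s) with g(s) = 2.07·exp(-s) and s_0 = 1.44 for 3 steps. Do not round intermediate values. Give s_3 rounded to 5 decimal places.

s_1 = g(1.440000) = 0.490440
s_2 = g(0.490440) = 1.267578
s_3 = g(1.267578) = 0.582731

0.58273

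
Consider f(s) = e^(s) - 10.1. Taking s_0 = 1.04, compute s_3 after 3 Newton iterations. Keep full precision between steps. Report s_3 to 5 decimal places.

Newton update: s ← s − f(s)/f'(s).
f'(s) = e^(s)
s_0 = 1.040000: f = -7.270783, f' = 2.829217 → s_1 = 1.040000 - (-7.270783)/(2.829217) = 3.609892
s_1 = 3.609892: f = 26.862071, f' = 36.962071 → s_2 = 3.609892 - (26.862071)/(36.962071) = 2.883145
s_2 = 2.883145: f = 7.770394, f' = 17.870394 → s_3 = 2.883145 - (7.770394)/(17.870394) = 2.448326

2.44833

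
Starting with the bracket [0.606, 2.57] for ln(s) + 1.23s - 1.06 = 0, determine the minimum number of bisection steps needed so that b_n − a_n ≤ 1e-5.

18

Initial width b − a = 2.57 − 0.606 = 1.964000.
After n steps the width is (b−a)/2^n; need (b−a)/2^n ≤ 1e-5.
So n ≥ log₂(1.964000/1e-5) = log₂(196400.0000) ≈ 17.5834.
Hence n = 18.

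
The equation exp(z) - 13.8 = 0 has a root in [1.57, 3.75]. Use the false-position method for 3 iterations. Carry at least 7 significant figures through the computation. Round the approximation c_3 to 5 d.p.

f(1.570000) = -8.993352, f(3.750000) = 28.721082
step 1: c = 2.089841, f(c) = -5.716371 < 0 → new bracket [2.089841, 3.750000]
step 2: c = 2.365415, f(c) = -3.151538 < 0 → new bracket [2.365415, 3.750000]
step 3: c = 2.502322, f(c) = -1.589185 < 0 → new bracket [2.502322, 3.750000]

2.50232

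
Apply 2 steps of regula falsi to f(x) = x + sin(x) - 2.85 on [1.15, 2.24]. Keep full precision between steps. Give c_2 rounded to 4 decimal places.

f(1.150000) = -0.787236, f(2.240000) = 0.174316
step 1: c = 2.042398, f(c) = 0.083240 > 0 → new bracket [1.150000, 2.042398]
step 2: c = 1.957062, f(c) = 0.033384 > 0 → new bracket [1.150000, 1.957062]

1.9571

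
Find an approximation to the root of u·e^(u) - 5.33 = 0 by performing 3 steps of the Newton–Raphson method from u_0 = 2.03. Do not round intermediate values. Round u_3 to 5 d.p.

1.36413

f'(u) = (u + 1)·e^(u)
u_0 = 2.030000: f = 10.126595, f' = 23.070682 → u_1 = 2.030000 - (10.126595)/(23.070682) = 1.591062
u_1 = 1.591062: f = 2.480461, f' = 12.719421 → u_2 = 1.591062 - (2.480461)/(12.719421) = 1.396048
u_2 = 1.396048: f = 0.308929, f' = 9.678137 → u_3 = 1.396048 - (0.308929)/(9.678137) = 1.364128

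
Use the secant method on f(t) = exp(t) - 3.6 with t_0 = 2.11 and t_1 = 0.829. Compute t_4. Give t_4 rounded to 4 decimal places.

f(t_0) = 4.648241, f(t_1) = -1.308973
t_2 = 0.829000 - (-1.308973)·(0.829000 - 2.110000)/(-1.308973 - (4.648241)) = 1.110473; f(t_2) = -0.564206
t_3 = 1.110473 - (-0.564206)·(1.110473 - 0.829000)/(-0.564206 - (-1.308973)) = 1.323706; f(t_3) = 0.157319
t_4 = 1.323706 - (0.157319)·(1.323706 - 1.110473)/(0.157319 - (-0.564206)) = 1.277213; f(t_4) = -0.013370

1.2772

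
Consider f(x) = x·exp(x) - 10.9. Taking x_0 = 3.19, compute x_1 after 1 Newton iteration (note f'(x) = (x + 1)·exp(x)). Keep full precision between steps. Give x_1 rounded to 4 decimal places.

2.5358

x_0 = 3.190000: f = 66.580084, f' = 101.768511 → x_1 = 3.190000 - (66.580084)/(101.768511) = 2.535769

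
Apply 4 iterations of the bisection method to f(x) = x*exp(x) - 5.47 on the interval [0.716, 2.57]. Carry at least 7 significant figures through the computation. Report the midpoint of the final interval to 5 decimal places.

f(0.716000) = -4.004898, f(2.570000) = 28.109169 (opposite signs)
step 1: m = 1.643000, f(m) = 3.025391 > 0 → root in [0.716000, 1.643000]
step 2: m = 1.179500, f(m) = -1.633384 < 0 → root in [1.179500, 1.643000]
step 3: m = 1.411250, f(m) = 0.317647 > 0 → root in [1.179500, 1.411250]
step 4: m = 1.295375, f(m) = -0.738817 < 0 → root in [1.295375, 1.411250]
Midpoint of [1.295375, 1.411250] = 1.353312

1.35331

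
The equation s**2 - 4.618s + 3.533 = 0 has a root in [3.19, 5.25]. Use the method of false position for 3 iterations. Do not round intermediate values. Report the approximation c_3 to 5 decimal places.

f(3.190000) = -1.022320, f(5.250000) = 6.851000
step 1: c = 3.457483, f(c) = -0.479468 < 0 → new bracket [3.457483, 5.250000]
step 2: c = 3.574727, f(c) = -0.196416 < 0 → new bracket [3.574727, 5.250000]
step 3: c = 3.621418, f(c) = -0.076040 < 0 → new bracket [3.621418, 5.250000]

3.62142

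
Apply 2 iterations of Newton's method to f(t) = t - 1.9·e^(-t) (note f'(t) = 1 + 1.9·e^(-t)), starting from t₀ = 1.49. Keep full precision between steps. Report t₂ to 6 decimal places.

t_0 = 1.490000: f = 1.061792, f' = 1.428208 → t_1 = 1.490000 - (1.061792)/(1.428208) = 0.746557
t_1 = 0.746557: f = -0.154036, f' = 1.900592 → t_2 = 0.746557 - (-0.154036)/(1.900592) = 0.827603

0.827603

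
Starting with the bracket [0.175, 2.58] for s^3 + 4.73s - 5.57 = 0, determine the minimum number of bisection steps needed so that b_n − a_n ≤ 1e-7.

Initial width b − a = 2.58 − 0.175 = 2.405000.
After n steps the width is (b−a)/2^n; need (b−a)/2^n ≤ 1e-7.
So n ≥ log₂(2.405000/1e-7) = log₂(24050000.0000) ≈ 24.5195.
Hence n = 25.

25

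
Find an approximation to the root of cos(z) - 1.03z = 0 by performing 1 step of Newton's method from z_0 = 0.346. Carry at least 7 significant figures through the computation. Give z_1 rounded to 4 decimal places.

f'(z) = -sin(z) - 1.03
z_0 = 0.346000: f = 0.584357, f' = -1.369138 → z_1 = 0.346000 - (0.584357)/(-1.369138) = 0.772806

0.7728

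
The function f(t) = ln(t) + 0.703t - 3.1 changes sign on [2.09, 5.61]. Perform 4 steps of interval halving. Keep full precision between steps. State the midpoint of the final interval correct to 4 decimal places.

f(2.090000) = -0.893566, f(5.610000) = 2.568381 (opposite signs)
step 1: m = 3.850000, f(m) = 0.954623 > 0 → root in [2.090000, 3.850000]
step 2: m = 2.970000, f(m) = 0.076472 > 0 → root in [2.090000, 2.970000]
step 3: m = 2.530000, f(m) = -0.393191 < 0 → root in [2.530000, 2.970000]
step 4: m = 2.750000, f(m) = -0.155149 < 0 → root in [2.750000, 2.970000]
Midpoint of [2.750000, 2.970000] = 2.860000

2.8600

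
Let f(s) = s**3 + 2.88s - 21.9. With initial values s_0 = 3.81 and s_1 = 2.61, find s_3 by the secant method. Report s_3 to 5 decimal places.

2.45937

f(s_0) = 44.379141, f(s_1) = 3.396381
s_2 = 2.610000 - (3.396381)·(2.610000 - 3.810000)/(3.396381 - (44.379141)) = 2.510552; f(s_2) = 1.154074
s_3 = 2.510552 - (1.154074)·(2.510552 - 2.610000)/(1.154074 - (3.396381)) = 2.459368; f(s_3) = 0.058441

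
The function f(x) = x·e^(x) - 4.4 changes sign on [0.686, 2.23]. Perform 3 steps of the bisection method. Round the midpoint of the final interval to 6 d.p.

1.168500

f(0.686000) = -3.037771, f(2.230000) = 16.338701 (opposite signs)
step 1: m = 1.458000, f(m) = 1.865545 > 0 → root in [0.686000, 1.458000]
step 2: m = 1.072000, f(m) = -1.268456 < 0 → root in [1.072000, 1.458000]
step 3: m = 1.265000, f(m) = 0.082012 > 0 → root in [1.072000, 1.265000]
Midpoint of [1.072000, 1.265000] = 1.168500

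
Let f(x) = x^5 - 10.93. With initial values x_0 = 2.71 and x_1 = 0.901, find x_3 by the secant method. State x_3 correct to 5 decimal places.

Secant update: x_(k+1) = x_k − f(x_k)·(x_k − x_(k-1))/(f(x_k) − f(x_(k-1))).
f(x_0) = 135.236031, f(x_1) = -10.336222
x_2 = 0.901000 - (-10.336222)·(0.901000 - 2.710000)/(-10.336222 - (135.236031)) = 1.029446; f(x_2) = -9.773838
x_3 = 1.029446 - (-9.773838)·(1.029446 - 0.901000)/(-9.773838 - (-10.336222)) = 3.261754; f(x_3) = 358.265041

3.26175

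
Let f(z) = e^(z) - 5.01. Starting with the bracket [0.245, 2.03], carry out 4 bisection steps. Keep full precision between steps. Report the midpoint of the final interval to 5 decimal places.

1.63953

f(0.245000) = -3.732379, f(2.030000) = 2.604086 (opposite signs)
step 1: m = 1.137500, f(m) = -1.891039 < 0 → root in [1.137500, 2.030000]
step 2: m = 1.583750, f(m) = -0.136804 < 0 → root in [1.583750, 2.030000]
step 3: m = 1.806875, f(m) = 1.081382 > 0 → root in [1.583750, 1.806875]
step 4: m = 1.695312, f(m) = 0.438348 > 0 → root in [1.583750, 1.695312]
Midpoint of [1.583750, 1.695312] = 1.639531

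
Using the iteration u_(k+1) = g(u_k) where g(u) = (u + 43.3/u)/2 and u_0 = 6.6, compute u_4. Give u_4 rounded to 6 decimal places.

u_1 = g(6.600000) = 6.580303
u_2 = g(6.580303) = 6.580274
u_3 = g(6.580274) = 6.580274
u_4 = g(6.580274) = 6.580274

6.580274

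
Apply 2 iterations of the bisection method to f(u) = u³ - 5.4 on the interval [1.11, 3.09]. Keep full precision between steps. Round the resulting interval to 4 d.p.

[1.6050, 2.1000]

f(1.110000) = -4.032369, f(3.090000) = 24.103629 (opposite signs)
step 1: m = 2.100000, f(m) = 3.861000 > 0 → root in [1.110000, 2.100000]
step 2: m = 1.605000, f(m) = -1.265480 < 0 → root in [1.605000, 2.100000]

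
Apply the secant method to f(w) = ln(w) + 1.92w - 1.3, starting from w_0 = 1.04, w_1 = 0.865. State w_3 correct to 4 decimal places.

Secant update: w_(k+1) = w_k − f(w_k)·(w_k − w_(k-1))/(f(w_k) − f(w_(k-1))).
f(w_0) = 0.736021, f(w_1) = 0.215774
w_2 = 0.865000 - (0.215774)·(0.865000 - 1.040000)/(0.215774 - (0.736021)) = 0.792418; f(w_2) = -0.011223
w_3 = 0.792418 - (-0.011223)·(0.792418 - 0.865000)/(-0.011223 - (0.215774)) = 0.796007; f(w_3) = 0.000185

0.7960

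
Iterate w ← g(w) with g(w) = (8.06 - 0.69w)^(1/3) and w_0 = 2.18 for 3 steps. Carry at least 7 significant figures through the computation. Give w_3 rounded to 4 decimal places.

1.8903

w_1 = g(2.180000) = 1.871581
w_2 = g(1.871581) = 1.891617
w_3 = g(1.891617) = 1.890328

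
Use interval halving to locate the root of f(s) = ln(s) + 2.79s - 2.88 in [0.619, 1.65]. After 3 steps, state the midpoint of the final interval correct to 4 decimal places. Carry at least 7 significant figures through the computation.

1.0701

f(0.619000) = -1.632640, f(1.650000) = 2.224275 (opposite signs)
step 1: m = 1.134500, f(m) = 0.411447 > 0 → root in [0.619000, 1.134500]
step 2: m = 0.876750, f(m) = -0.565401 < 0 → root in [0.876750, 1.134500]
step 3: m = 1.005625, f(m) = -0.068697 < 0 → root in [1.005625, 1.134500]
Midpoint of [1.005625, 1.134500] = 1.070063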